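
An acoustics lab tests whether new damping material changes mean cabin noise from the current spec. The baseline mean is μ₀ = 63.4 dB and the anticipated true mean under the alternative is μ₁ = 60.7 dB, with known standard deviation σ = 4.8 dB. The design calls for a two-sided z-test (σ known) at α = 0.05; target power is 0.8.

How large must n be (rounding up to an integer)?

n = 25

Standardized effect: d = |μ₁ − μ₀| / σ = |60.7 − 63.4| / 4.8 = 0.5625
Set Φ(δ − 1.960) = 0.8; then δ − 1.960 = Φ⁻¹(0.8) = 0.842, giving δ = 2.802.
(For δ > 0 the lower-tail rejection region contributes negligibly to power, so the one-term inversion is standard.)
δ = d·√n ⇒ n = (δ/d)² = (2.802 / 0.5625)² = 24.81.
Round up to the next whole unit.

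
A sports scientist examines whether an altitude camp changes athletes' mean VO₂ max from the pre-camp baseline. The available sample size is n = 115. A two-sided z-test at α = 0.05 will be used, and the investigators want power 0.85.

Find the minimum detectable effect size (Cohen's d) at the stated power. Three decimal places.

d ≈ 0.279

Need Φ(δ − 1.960) = 0.85, so δ = 1.960 + 1.036 = 2.996.
(The second rejection-region term Φ(−δ − z_{α/2}) is negligible and dropped.)
δ = d·√n ⇒ d = δ/√n = 2.996/√115 = 0.2794.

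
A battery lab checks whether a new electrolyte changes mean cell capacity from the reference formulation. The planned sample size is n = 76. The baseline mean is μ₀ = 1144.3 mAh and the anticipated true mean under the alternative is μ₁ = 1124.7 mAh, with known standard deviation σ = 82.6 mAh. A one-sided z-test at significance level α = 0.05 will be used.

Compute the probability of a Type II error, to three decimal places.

Standardized effect: d = |μ₁ − μ₀| / σ = |1124.7 − 1144.3| / 82.6 = 0.2373
Noncentrality parameter: λ = d·√n = 0.2373 × √76 = 2.0686
Critical value for a one-sided test at α = 0.05: z_α = 1.645.
Power = Φ(λ − 1.645) = Φ(0.424) = 0.6641.
Type II error: β = 1 − power = 1 − 0.6641 = 0.3359.

β ≈ 0.336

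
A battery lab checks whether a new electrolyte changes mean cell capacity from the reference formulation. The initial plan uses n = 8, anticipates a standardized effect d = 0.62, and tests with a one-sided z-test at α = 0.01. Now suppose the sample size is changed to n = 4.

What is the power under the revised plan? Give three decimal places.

Power ≈ 0.139

With n = 4: δ = d·√n = 0.62 × √4 = 1.2400. Critical value z_{0.01} = 2.326.
Revised power = P(Z > 2.326 − δ) = Φ(-1.086) = 0.1387.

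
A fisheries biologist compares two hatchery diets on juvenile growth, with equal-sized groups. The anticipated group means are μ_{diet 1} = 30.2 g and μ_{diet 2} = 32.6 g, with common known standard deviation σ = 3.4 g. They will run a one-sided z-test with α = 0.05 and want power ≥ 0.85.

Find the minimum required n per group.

n = 29 per group

Standardized effect: d = |μ_{diet 1} − μ_{diet 2}| / σ = |30.2 − 32.6| / 3.4 = 0.7059
For power 0.85 need Φ(δ − z_{0.05}) = 0.85, so δ = z_{0.05} + z_{0.15} = 1.645 + 1.036 = 2.681.
δ = d·√(n/2) ⇒ n = 2(δ/d)² = 2 × (2.681 / 0.7059)² = 28.86.
Rounding up, n = 29 per group.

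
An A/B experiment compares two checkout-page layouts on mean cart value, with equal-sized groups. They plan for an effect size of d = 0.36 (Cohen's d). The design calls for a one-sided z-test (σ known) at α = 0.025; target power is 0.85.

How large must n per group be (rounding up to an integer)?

n = 139 per group

Set Φ(δ − 1.960) = 0.85; then δ − 1.960 = Φ⁻¹(0.85) = 1.036, giving δ = 2.996.
δ = d·√(n/2) ⇒ n = 2(δ/d)² = 2 × (2.996 / 0.36)² = 138.56.
Rounding up, n = 139 per group.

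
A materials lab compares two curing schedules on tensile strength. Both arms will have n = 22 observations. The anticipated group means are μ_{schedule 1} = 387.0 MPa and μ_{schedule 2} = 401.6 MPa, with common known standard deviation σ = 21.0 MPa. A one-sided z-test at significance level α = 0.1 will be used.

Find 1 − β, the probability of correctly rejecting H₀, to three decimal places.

Standardized effect: d = |μ_{schedule 1} − μ_{schedule 2}| / σ = |387.0 − 401.6| / 21.0 = 0.6952
Noncentrality parameter: δ = d·√(n/2) = 0.6952 × √(22/2) = 2.3058
Critical value for a one-sided test at α = 0.1: z_α = 1.282.
Power = P(Z > 1.282 − δ) = Φ(1.024) = 0.8472.

Power ≈ 0.847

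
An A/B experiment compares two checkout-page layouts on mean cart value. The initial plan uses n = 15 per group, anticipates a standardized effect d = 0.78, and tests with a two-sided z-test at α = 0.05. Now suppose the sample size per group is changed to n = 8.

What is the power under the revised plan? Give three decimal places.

With n = 8 per group: δ = d·√(n/2) = 0.78 × √(8/2) = 1.5600. Critical value z_{0.025} = 1.960.
Revised power = Φ(δ − 1.960) + Φ(−δ − 1.960) = Φ(-0.400) + Φ(-3.520) = 0.3446 + 0.0002 = 0.3448.

Power ≈ 0.345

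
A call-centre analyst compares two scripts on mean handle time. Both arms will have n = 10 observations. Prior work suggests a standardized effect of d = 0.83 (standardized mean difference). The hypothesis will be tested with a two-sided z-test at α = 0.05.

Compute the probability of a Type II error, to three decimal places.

Noncentrality parameter: δ = d·√(n/2) = 0.83 × √(10/2) = 1.8559
Two-sided α = 0.05 → critical value z_{0.025} = 1.960.
Power = Φ(δ − 1.960) + Φ(−δ − 1.960) = Φ(-0.104) + Φ(-3.816) = 0.4586 + 0.0001 = 0.4586.
Type II error: β = 1 − power = 1 − 0.4586 = 0.5414.

β ≈ 0.541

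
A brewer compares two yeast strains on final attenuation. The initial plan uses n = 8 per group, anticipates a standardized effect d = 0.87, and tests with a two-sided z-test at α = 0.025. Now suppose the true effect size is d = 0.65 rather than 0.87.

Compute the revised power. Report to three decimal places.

With d = 0.65: δ = d·√(n/2) = 0.65 × √(8/2) = 1.3000. Critical value z_{0.0125} = 2.241.
Revised power = Φ(δ − 2.241) + Φ(−δ − 2.241) = Φ(-0.941) + Φ(-3.541) = 0.1732 + 0.0002 = 0.1734.

Power ≈ 0.173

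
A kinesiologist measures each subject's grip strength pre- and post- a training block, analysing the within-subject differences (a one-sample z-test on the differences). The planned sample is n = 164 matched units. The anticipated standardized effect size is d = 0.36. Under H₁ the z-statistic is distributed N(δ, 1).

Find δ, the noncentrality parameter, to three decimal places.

δ ≈ 4.610

The noncentrality parameter scales effect size by the design's sample-size factor: δ = d·√n = 0.36 × √164 = 4.6102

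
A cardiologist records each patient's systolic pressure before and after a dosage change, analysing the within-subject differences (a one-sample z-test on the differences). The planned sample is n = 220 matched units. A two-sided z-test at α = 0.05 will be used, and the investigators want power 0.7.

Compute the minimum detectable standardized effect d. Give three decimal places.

Need Φ(δ − 1.960) = 0.7, so δ = 1.960 + 0.524 = 2.484.
(Lower-tail contribution to power is negligible for δ > 0.)
δ = d·√n ⇒ d = δ/√n = 2.484/√220 = 0.1675.

d ≈ 0.167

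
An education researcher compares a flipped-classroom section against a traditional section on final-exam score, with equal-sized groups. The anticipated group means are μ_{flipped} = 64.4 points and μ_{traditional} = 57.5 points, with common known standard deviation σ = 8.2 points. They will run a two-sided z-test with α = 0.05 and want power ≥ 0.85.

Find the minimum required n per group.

Standardized effect: d = |μ_{flipped} − μ_{traditional}| / σ = |64.4 − 57.5| / 8.2 = 0.8415
Set Φ(δ − 1.960) = 0.85; then δ − 1.960 = Φ⁻¹(0.85) = 1.036, giving δ = 2.996.
(The Φ(−δ − z_{α/2}) term is vanishingly small for δ > 0 and is dropped in the standard sample-size formula.)
δ = d·√(n/2) ⇒ n = 2(δ/d)² = 2 × (2.996 / 0.8415)² = 25.36.
Round up to the next whole unit.

n = 26 per group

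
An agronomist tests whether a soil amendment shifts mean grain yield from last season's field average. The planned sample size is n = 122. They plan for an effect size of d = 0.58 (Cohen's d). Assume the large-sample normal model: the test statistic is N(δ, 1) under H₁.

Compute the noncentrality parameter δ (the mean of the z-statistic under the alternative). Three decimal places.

δ ≈ 6.406

δ = d·√n = 0.58 × √122 = 6.4063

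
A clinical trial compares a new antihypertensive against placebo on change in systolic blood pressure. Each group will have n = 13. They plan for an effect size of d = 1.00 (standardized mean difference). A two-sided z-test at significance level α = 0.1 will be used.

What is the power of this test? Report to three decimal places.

Noncentrality parameter: δ = d·√(n/2) = 1.00 × √(13/2) = 2.5495
Critical value for a two-sided test at α = 0.1: z_{α/2} = 1.645.
Power = Φ(δ − 1.645) + Φ(−δ − 1.645) = Φ(0.905) + Φ(-4.194) = 0.8172 + 0.0000 = 0.8172.

Power ≈ 0.817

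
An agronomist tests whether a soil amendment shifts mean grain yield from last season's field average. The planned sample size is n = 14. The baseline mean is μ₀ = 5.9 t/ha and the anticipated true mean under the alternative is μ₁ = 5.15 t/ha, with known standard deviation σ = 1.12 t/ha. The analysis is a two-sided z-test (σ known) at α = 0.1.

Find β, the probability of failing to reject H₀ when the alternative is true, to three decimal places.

Standardized effect: d = |μ₁ − μ₀| / σ = |5.15 − 5.9| / 1.12 = 0.6696
Noncentrality parameter: λ = d·√n = 0.6696 × √14 = 2.5056
Two-sided α = 0.1 → critical value z_{0.05} = 1.645.
Power = Φ(λ − 1.645) + Φ(−λ − 1.645) = Φ(0.861) + Φ(-4.150) = 0.8053 + 0.0000 = 0.8053.
Type II error: β = 1 − power = 1 − 0.8053 = 0.1947.

β ≈ 0.195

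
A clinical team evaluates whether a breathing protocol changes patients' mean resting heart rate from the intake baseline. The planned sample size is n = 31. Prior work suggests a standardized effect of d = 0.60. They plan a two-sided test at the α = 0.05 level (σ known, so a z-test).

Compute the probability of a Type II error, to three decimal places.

Noncentrality parameter: δ = d·√n = 0.60 × √31 = 3.3407
Two-sided α = 0.05 → critical value z_{0.025} = 1.960.
Power = Φ(δ − 1.960) + Φ(−δ − 1.960) = Φ(1.381) + Φ(-5.301) = 0.9163 + 0.0000 = 0.9163.
Type II error: β = 1 − power = 1 − 0.9163 = 0.0837.

β ≈ 0.084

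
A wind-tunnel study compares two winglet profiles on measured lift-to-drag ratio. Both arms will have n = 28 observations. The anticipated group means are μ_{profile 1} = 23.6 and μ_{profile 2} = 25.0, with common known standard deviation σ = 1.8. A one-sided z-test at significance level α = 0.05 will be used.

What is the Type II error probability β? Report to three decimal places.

Standardized effect: d = |μ_{profile 1} − μ_{profile 2}| / σ = |23.6 − 25.0| / 1.8 = 0.7778
Noncentrality parameter: δ = d·√(n/2) = 0.7778 × √(28/2) = 2.9102
One-sided α = 0.05 → critical value z_{0.05} = 1.645.
Power = P(Z > 1.645 − δ) = Φ(1.265) = 0.8971.
Type II error: β = 1 − power = 1 − 0.8971 = 0.1029.

β ≈ 0.103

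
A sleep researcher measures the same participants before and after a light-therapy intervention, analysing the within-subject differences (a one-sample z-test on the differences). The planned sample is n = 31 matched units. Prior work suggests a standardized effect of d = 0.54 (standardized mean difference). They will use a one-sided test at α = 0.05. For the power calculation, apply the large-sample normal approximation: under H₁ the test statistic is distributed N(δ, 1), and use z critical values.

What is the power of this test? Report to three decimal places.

Power ≈ 0.913

Noncentrality parameter: δ = d·√n = 0.54 × √31 = 3.0066
One-sided α = 0.05 → critical value z_{0.05} = 1.645.
Power = P(Z > 1.645 − δ) = Φ(1.362) = 0.9134.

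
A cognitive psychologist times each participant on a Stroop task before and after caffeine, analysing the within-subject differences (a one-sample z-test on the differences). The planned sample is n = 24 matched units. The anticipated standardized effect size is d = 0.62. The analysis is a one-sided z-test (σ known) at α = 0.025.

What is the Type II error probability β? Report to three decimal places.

β ≈ 0.141

Noncentrality parameter: δ = d·√n = 0.62 × √24 = 3.0374
One-sided α = 0.025 → critical value z_{0.025} = 1.960.
Power = Φ(δ − 1.960) = Φ(1.077) = 0.8593.
Type II error: β = 1 − power = 1 − 0.8593 = 0.1407.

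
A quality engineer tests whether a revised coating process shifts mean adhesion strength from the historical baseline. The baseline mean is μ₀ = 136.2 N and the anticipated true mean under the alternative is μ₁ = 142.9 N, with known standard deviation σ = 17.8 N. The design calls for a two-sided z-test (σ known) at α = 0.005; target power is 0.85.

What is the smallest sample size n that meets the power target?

Standardized effect: d = |μ₁ − μ₀| / σ = |142.9 − 136.2| / 17.8 = 0.3764
For power 0.85 need Φ(δ − z_{0.0025}) = 0.85, so δ = z_{0.0025} + z_{0.15} = 2.807 + 1.036 = 3.843.
(Ignoring the negligible lower-tail rejection probability gives the usual closed-form inversion.)
δ = d·√n ⇒ n = (δ/d)² = (3.843 / 0.3764)² = 104.26.
Round up to the next whole unit.

n = 105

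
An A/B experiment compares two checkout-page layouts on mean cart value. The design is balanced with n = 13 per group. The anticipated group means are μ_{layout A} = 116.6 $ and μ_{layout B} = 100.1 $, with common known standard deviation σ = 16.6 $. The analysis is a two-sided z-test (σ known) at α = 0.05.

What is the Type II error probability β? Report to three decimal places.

Standardized effect: d = |μ_{layout A} − μ_{layout B}| / σ = |116.6 − 100.1| / 16.6 = 0.9940
Noncentrality parameter: δ = d·√(n/2) = 0.9940 × √(13/2) = 2.5342
Two-sided α = 0.05 → critical value z_{0.025} = 1.960.
Power = Φ(δ − 1.960) + Φ(−δ − 1.960) = Φ(0.574) + Φ(-4.494) = 0.7171 + 0.0000 = 0.7171.
Type II error: β = 1 − power = 1 − 0.7171 = 0.2829.

β ≈ 0.283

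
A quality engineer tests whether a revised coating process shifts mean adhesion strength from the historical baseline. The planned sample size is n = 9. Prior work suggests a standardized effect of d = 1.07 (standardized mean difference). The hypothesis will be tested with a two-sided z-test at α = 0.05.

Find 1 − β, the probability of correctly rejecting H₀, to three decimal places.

Power ≈ 0.894

Noncentrality parameter: δ = d·√n = 1.07 × √9 = 3.2100
Critical value for a two-sided test at α = 0.05: z_{α/2} = 1.960.
Power = Φ(δ − 1.960) + Φ(−δ − 1.960) = Φ(1.250) + Φ(-5.170) = 0.8944 + 0.0000 = 0.8944.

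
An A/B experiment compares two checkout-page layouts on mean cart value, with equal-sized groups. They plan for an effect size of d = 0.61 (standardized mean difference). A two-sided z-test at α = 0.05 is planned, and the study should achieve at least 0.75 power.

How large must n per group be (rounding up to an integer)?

For power 0.75 need Φ(δ − z_{0.025}) = 0.75, so δ = z_{0.025} + z_{0.25} = 1.960 + 0.674 = 2.634.
(For δ > 0 the lower-tail rejection region contributes negligibly to power, so the one-term inversion is standard.)
δ = d·√(n/2) ⇒ n = 2(δ/d)² = 2 × (2.634 / 0.61)² = 37.30.
Rounding up, n = 38 per group.

n = 38 per group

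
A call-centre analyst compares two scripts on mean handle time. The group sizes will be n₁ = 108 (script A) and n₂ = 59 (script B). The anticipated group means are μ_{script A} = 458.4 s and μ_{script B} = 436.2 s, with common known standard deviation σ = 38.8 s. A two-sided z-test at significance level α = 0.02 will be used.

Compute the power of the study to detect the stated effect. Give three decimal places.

Standardized effect: d = |μ_{script A} − μ_{script B}| / σ = |458.4 − 436.2| / 38.8 = 0.5722
Noncentrality parameter: δ = d / √(1/n₁ + 1/n₂) = 0.5722 / √(1/108 + 1/59) = 3.5343
Critical value for a two-sided test at α = 0.02: z_{α/2} = 2.326.
Power = Φ(δ − 2.326) + Φ(−δ − 2.326) = Φ(1.208) + Φ(-5.861) = 0.8865 + 0.0000 = 0.8865.

Power ≈ 0.886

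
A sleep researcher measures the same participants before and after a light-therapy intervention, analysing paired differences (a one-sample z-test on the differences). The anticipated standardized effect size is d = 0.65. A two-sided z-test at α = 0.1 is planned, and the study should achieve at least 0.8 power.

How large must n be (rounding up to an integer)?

n = 15

For power 0.8 need Φ(δ − z_{0.05}) = 0.8, so δ = z_{0.05} + z_{0.20} = 1.645 + 0.842 = 2.486.
(The Φ(−δ − z_{α/2}) term is vanishingly small for δ > 0 and is dropped in the standard sample-size formula.)
δ = d·√n ⇒ n = (δ/d)² = (2.486 / 0.65)² = 14.63.
Rounding up, n = 15.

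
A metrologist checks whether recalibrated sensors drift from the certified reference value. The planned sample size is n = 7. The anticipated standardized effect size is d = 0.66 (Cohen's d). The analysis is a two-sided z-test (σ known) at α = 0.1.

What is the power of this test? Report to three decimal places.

Noncentrality parameter: δ = d·√n = 0.66 × √7 = 1.7462
Two-sided α = 0.1 → critical value z_{0.05} = 1.645.
Power = Φ(δ − 1.645) + Φ(−δ − 1.645) = Φ(0.101) + Φ(-3.391) = 0.5404 + 0.0003 = 0.5407.

Power ≈ 0.541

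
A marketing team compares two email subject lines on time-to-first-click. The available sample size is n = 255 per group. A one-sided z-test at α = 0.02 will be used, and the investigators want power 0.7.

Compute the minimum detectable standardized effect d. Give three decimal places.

d ≈ 0.228

Required noncentrality: δ = z_{0.02} + z_{0.30} = 2.054 + 0.524 = 2.578.
δ = d·√(n/2) ⇒ d = δ/√(n/2) = 2.578/√(255/2) = 0.2283.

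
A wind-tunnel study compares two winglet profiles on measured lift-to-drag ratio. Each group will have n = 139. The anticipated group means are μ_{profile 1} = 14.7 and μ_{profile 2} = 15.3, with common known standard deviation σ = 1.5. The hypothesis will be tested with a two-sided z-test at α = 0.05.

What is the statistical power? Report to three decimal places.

Standardized effect: d = |μ_{profile 1} − μ_{profile 2}| / σ = |14.7 − 15.3| / 1.5 = 0.4000
Noncentrality parameter: δ = d·√(n/2) = 0.4000 × √(139/2) = 3.3347
Critical value for a two-sided test at α = 0.05: z_{α/2} = 1.960.
Power = Φ(δ − 1.960) + Φ(−δ − 1.960) = Φ(1.375) + Φ(-5.295) = 0.9154 + 0.0000 = 0.9154.

Power ≈ 0.915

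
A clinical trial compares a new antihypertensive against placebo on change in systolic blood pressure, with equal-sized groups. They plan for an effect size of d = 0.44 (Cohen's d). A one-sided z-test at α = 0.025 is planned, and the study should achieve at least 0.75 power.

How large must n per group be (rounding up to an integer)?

Set Φ(δ − 1.960) = 0.75; then δ − 1.960 = Φ⁻¹(0.75) = 0.674, giving δ = 2.634.
δ = d·√(n/2) ⇒ n = 2(δ/d)² = 2 × (2.634 / 0.44)² = 71.70.
Rounding up, n = 72 per group.

n = 72 per group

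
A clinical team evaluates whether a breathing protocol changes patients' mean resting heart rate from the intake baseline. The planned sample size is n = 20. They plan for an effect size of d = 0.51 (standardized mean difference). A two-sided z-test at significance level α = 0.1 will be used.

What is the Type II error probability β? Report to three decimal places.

β ≈ 0.262

Noncentrality parameter: δ = d·√n = 0.51 × √20 = 2.2808
Critical value for a two-sided test at α = 0.1: z_{α/2} = 1.645.
Power = Φ(δ − 1.645) + Φ(−δ − 1.645) = Φ(0.636) + Φ(-3.926) = 0.7376 + 0.0000 = 0.7376.
Type II error: β = 1 − power = 1 − 0.7376 = 0.2624.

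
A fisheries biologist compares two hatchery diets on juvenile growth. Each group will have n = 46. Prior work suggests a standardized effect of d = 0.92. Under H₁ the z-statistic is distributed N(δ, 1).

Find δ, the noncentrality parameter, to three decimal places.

δ ≈ 4.412

The noncentrality parameter scales effect size by the design's sample-size factor: δ = d·√(n/2) = 0.92 × √(46/2) = 4.4122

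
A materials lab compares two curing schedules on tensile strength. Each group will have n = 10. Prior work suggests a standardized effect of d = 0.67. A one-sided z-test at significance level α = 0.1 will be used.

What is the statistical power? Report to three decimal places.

Noncentrality parameter: δ = d·√(n/2) = 0.67 × √(10/2) = 1.4982
One-sided α = 0.1 → critical value z_{0.1} = 1.282.
Power = P(Z > 1.282 − δ) = Φ(0.217) = 0.5857.

Power ≈ 0.586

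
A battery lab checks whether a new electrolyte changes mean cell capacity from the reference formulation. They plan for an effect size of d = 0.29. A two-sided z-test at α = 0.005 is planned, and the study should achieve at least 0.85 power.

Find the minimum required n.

For power 0.85 need Φ(δ − z_{0.0025}) = 0.85, so δ = z_{0.0025} + z_{0.15} = 2.807 + 1.036 = 3.843.
(The Φ(−δ − z_{α/2}) term is vanishingly small for δ > 0 and is dropped in the standard sample-size formula.)
δ = d·√n ⇒ n = (δ/d)² = (3.843 / 0.29)² = 175.65.
Rounding up, n = 176.

n = 176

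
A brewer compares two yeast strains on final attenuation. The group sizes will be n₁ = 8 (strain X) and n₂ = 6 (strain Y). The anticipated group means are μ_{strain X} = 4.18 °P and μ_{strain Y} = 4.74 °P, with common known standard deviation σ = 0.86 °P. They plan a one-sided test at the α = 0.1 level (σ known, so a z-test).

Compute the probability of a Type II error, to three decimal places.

Standardized effect: d = |μ_{strain X} − μ_{strain Y}| / σ = |4.18 − 4.74| / 0.86 = 0.6512
Noncentrality parameter: δ = d / √(1/n₁ + 1/n₂) = 0.6512 / √(1/8 + 1/6) = 1.2057
Critical value for a one-sided test at α = 0.1: z_α = 1.282.
Power = P(Z > 1.282 − δ) = Φ(-0.076) = 0.4698.
Type II error: β = 1 − power = 1 − 0.4698 = 0.5302.

β ≈ 0.530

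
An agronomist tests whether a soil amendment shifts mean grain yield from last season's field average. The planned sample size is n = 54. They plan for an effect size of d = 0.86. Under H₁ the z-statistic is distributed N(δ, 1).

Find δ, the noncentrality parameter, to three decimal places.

δ ≈ 6.320

δ = d·√n = 0.86 × √54 = 6.3197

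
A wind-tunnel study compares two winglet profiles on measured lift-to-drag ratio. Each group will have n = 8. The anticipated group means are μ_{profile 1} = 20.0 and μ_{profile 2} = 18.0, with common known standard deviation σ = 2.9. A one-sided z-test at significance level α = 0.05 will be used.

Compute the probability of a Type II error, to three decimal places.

β ≈ 0.605

Standardized effect: d = |μ_{profile 1} − μ_{profile 2}| / σ = |20.0 − 18.0| / 2.9 = 0.6897
Noncentrality parameter: δ = d·√(n/2) = 0.6897 × √(8/2) = 1.3793
Critical value for a one-sided test at α = 0.05: z_α = 1.645.
Power = Φ(δ − 1.645) = Φ(-0.266) = 0.3953.
Type II error: β = 1 − power = 1 − 0.3953 = 0.6047.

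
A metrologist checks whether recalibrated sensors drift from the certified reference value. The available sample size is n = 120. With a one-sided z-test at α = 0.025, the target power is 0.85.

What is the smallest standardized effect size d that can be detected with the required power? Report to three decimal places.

d ≈ 0.274

Need Φ(δ − 1.960) = 0.85, so δ = 1.960 + 1.036 = 2.996.
δ = d·√n ⇒ d = δ/√n = 2.996/√120 = 0.2735.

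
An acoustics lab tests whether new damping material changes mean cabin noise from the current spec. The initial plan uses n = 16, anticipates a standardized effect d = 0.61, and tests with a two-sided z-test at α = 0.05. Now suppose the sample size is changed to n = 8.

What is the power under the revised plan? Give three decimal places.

Power ≈ 0.407

With n = 8: δ = d·√n = 0.61 × √8 = 1.7253. Critical value z_{0.025} = 1.960.
Revised power = Φ(δ − 1.960) + Φ(−δ − 1.960) = Φ(-0.235) + Φ(-3.685) = 0.4073 + 0.0001 = 0.4074.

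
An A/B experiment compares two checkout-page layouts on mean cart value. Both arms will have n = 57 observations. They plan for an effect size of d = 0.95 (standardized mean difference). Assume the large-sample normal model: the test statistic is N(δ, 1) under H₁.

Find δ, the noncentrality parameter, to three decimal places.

The noncentrality parameter scales effect size by the design's sample-size factor: δ = d·√(n/2) = 0.95 × √(57/2) = 5.0716

δ ≈ 5.072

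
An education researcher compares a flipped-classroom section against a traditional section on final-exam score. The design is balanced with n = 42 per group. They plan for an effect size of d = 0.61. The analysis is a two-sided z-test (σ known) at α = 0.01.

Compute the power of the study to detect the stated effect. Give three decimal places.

Noncentrality parameter: δ = d·√(n/2) = 0.61 × √(42/2) = 2.7954
Critical value for a two-sided test at α = 0.01: z_{α/2} = 2.576.
Power = Φ(δ − 2.576) + Φ(−δ − 2.576) = Φ(0.220) + Φ(-5.371) = 0.5869 + 0.0000 = 0.5869.

Power ≈ 0.587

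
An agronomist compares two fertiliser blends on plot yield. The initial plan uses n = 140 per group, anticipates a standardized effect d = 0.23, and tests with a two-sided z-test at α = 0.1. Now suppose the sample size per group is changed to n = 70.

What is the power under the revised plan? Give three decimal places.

With n = 70 per group: δ = d·√(n/2) = 0.23 × √(70/2) = 1.3607. Critical value z_{0.05} = 1.645.
Revised power = Φ(δ − 1.645) + Φ(−δ − 1.645) = Φ(-0.284) + Φ(-3.006) = 0.3881 + 0.0013 = 0.3895.

Power ≈ 0.389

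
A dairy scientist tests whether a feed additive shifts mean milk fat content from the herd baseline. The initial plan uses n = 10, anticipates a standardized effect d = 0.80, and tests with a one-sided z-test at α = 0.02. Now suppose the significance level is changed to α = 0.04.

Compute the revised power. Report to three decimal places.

Power ≈ 0.782

δ = d·√n = 0.80 × √10 = 2.5298 (unchanged). New critical value: z_{0.04} = 1.751.
Revised power = P(Z > 1.751 − δ) = Φ(0.779) = 0.7821.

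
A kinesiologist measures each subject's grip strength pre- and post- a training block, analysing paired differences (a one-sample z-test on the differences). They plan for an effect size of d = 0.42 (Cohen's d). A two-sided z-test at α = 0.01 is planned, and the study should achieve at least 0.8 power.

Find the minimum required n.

Set Φ(δ − 2.576) = 0.8; then δ − 2.576 = Φ⁻¹(0.8) = 0.842, giving δ = 3.417.
(For δ > 0 the lower-tail rejection region contributes negligibly to power, so the one-term inversion is standard.)
δ = d·√n ⇒ n = (δ/d)² = (3.417 / 0.42)² = 66.21.
Rounding up, n = 67.

n = 67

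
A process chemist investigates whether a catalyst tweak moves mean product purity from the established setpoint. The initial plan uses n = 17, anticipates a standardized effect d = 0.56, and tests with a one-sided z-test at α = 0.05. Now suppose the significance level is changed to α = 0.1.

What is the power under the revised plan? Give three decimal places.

Power ≈ 0.848

δ = d·√n = 0.56 × √17 = 2.3089 (unchanged). New critical value: z_{0.1} = 1.282.
Revised power = P(Z > 1.282 − δ) = Φ(1.027) = 0.8479.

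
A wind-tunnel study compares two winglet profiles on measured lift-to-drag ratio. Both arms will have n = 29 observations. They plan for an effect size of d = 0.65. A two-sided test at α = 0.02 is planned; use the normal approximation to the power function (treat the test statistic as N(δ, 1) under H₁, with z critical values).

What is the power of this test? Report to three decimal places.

Noncentrality parameter: δ = d·√(n/2) = 0.65 × √(29/2) = 2.4751
Two-sided α = 0.02 → critical value z_{0.01} = 2.326.
Power = Φ(δ − 2.326) + Φ(−δ − 2.326) = Φ(0.149) + Φ(-4.801) = 0.5591 + 0.0000 = 0.5591.

Power ≈ 0.559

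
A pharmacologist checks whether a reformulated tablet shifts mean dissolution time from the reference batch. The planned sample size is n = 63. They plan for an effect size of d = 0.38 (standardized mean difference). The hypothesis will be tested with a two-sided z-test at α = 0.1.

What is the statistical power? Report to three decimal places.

Power ≈ 0.915

Noncentrality parameter: λ = d·√n = 0.38 × √63 = 3.0162
Two-sided α = 0.1 → critical value z_{0.05} = 1.645.
Power = Φ(λ − 1.645) + Φ(−λ − 1.645) = Φ(1.371) + Φ(-4.661) = 0.9149 + 0.0000 = 0.9149.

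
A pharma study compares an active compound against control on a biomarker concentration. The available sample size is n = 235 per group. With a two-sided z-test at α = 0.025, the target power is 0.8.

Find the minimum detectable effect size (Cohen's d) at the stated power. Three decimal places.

d ≈ 0.284

Need Φ(δ − 2.241) = 0.8, so δ = 2.241 + 0.842 = 3.083.
(Lower-tail contribution to power is negligible for δ > 0.)
δ = d·√(n/2) ⇒ d = δ/√(n/2) = 3.083/√(235/2) = 0.2844.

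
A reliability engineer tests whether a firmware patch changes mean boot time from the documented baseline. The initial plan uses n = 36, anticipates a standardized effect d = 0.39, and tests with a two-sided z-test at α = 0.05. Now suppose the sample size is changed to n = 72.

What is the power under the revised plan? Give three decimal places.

Power ≈ 0.911

With n = 72: δ = d·√n = 0.39 × √72 = 3.3093. Critical value z_{0.025} = 1.960.
Revised power = Φ(δ − 1.960) + Φ(−δ − 1.960) = Φ(1.349) + Φ(-5.269) = 0.9114 + 0.0000 = 0.9114.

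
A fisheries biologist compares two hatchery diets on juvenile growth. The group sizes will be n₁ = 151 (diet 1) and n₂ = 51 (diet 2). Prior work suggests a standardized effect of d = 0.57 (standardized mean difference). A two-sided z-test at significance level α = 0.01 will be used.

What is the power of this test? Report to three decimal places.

Power ≈ 0.827

Noncentrality parameter: δ = d / √(1/n₁ + 1/n₂) = 0.57 / √(1/151 + 1/51) = 3.5194
Critical value for a two-sided test at α = 0.01: z_{α/2} = 2.576.
Power = Φ(δ − 2.576) + Φ(−δ − 2.576) = Φ(0.944) + Φ(-6.095) = 0.8273 + 0.0000 = 0.8273.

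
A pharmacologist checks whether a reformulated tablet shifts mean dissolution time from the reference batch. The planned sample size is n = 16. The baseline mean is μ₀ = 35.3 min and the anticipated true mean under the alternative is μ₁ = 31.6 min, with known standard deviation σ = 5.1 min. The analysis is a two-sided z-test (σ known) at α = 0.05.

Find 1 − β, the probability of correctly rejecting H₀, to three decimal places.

Power ≈ 0.827

Standardized effect: d = |μ₁ − μ₀| / σ = |31.6 − 35.3| / 5.1 = 0.7255
Noncentrality parameter: δ = d·√n = 0.7255 × √16 = 2.9020
Critical value for a two-sided test at α = 0.05: z_{α/2} = 1.960.
Power = Φ(δ − 1.960) + Φ(−δ − 1.960) = Φ(0.942) + Φ(-4.862) = 0.8269 + 0.0000 = 0.8269.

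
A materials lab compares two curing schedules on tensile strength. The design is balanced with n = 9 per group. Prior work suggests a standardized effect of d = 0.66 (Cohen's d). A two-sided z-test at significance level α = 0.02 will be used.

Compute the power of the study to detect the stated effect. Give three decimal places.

Power ≈ 0.177

Noncentrality parameter: δ = d·√(n/2) = 0.66 × √(9/2) = 1.4001
Two-sided α = 0.02 → critical value z_{0.01} = 2.326.
Power = Φ(δ − 2.326) + Φ(−δ − 2.326) = Φ(-0.926) + Φ(-3.726) = 0.1772 + 0.0001 = 0.1772.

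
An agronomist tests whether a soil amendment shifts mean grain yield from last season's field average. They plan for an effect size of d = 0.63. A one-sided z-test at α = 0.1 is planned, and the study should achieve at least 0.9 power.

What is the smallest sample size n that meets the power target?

n = 17

For power 0.9 need Φ(δ − z_{0.1}) = 0.9, so δ = z_{0.1} + z_{0.10} = 1.282 + 1.282 = 2.563.
δ = d·√n ⇒ n = (δ/d)² = (2.563 / 0.63)² = 16.55.
Round up to the next whole unit.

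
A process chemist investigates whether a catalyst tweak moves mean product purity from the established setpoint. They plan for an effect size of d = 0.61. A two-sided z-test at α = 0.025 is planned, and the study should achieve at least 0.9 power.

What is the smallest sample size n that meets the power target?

n = 34

For power 0.9 need Φ(δ − z_{0.0125}) = 0.9, so δ = z_{0.0125} + z_{0.10} = 2.241 + 1.282 = 3.523.
(Ignoring the negligible lower-tail rejection probability gives the usual closed-form inversion.)
δ = d·√n ⇒ n = (δ/d)² = (3.523 / 0.61)² = 33.35.
Rounding up, n = 34.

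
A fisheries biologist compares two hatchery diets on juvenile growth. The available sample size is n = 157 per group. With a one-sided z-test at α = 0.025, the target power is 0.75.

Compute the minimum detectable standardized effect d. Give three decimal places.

d ≈ 0.297

Required noncentrality: δ = z_{0.025} + z_{0.25} = 1.960 + 0.674 = 2.634.
δ = d·√(n/2) ⇒ d = δ/√(n/2) = 2.634/√(157/2) = 0.2973.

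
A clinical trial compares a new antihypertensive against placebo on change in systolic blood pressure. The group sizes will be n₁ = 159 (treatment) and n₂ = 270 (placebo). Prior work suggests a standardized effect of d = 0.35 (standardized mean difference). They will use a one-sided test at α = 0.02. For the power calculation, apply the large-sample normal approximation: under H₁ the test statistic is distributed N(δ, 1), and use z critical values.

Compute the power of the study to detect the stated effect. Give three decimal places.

Noncentrality parameter: δ = d / √(1/n₁ + 1/n₂) = 0.35 / √(1/159 + 1/270) = 3.5012
One-sided α = 0.02 → critical value z_{0.02} = 2.054.
Power = P(Z > 2.054 − δ) = Φ(1.447) = 0.9261.

Power ≈ 0.926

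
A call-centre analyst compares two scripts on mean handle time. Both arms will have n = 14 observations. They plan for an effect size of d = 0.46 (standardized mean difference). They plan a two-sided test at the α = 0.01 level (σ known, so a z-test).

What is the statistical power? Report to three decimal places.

Noncentrality parameter: δ = d·√(n/2) = 0.46 × √(14/2) = 1.2170
Two-sided α = 0.01 → critical value z_{0.005} = 2.576.
Power = Φ(δ − 2.576) + Φ(−δ − 2.576) = Φ(-1.359) + Φ(-3.793) = 0.0871 + 0.0001 = 0.0872.

Power ≈ 0.087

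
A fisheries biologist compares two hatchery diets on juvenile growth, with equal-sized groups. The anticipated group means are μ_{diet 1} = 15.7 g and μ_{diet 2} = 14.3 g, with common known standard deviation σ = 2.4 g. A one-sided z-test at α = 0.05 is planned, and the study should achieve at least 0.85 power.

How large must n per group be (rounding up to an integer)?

Standardized effect: d = |μ_{diet 1} − μ_{diet 2}| / σ = |15.7 − 14.3| / 2.4 = 0.5833
Set Φ(δ − 1.645) = 0.85; then δ − 1.645 = Φ⁻¹(0.85) = 1.036, giving δ = 2.681.
δ = d·√(n/2) ⇒ n = 2(δ/d)² = 2 × (2.681 / 0.5833)² = 42.26.
Rounding up, n = 43 per group.

n = 43 per group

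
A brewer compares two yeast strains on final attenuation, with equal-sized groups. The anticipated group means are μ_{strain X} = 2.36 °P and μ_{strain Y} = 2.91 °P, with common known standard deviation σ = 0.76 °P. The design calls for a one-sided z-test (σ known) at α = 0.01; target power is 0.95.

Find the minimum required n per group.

n = 61 per group

Standardized effect: d = |μ_{strain X} − μ_{strain Y}| / σ = |2.36 − 2.91| / 0.76 = 0.7237
For power 0.95 need Φ(δ − z_{0.01}) = 0.95, so δ = z_{0.01} + z_{0.05} = 2.326 + 1.645 = 3.971.
δ = d·√(n/2) ⇒ n = 2(δ/d)² = 2 × (3.971 / 0.7237)² = 60.22.
Round up to the next whole unit.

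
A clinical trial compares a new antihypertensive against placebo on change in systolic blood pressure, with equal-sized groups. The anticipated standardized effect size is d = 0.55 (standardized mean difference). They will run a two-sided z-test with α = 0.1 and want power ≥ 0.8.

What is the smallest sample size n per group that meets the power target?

Set Φ(δ − 1.645) = 0.8; then δ − 1.645 = Φ⁻¹(0.8) = 0.842, giving δ = 2.486.
(For δ > 0 the lower-tail rejection region contributes negligibly to power, so the one-term inversion is standard.)
δ = d·√(n/2) ⇒ n = 2(δ/d)² = 2 × (2.486 / 0.55)² = 40.88.
Rounding up, n = 41 per group.

n = 41 per group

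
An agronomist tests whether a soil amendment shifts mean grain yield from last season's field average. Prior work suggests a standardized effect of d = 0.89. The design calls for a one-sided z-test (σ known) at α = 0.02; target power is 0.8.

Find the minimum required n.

Set Φ(δ − 2.054) = 0.8; then δ − 2.054 = Φ⁻¹(0.8) = 0.842, giving δ = 2.895.
δ = d·√n ⇒ n = (δ/d)² = (2.895 / 0.89)² = 10.58.
Rounding up, n = 11.

n = 11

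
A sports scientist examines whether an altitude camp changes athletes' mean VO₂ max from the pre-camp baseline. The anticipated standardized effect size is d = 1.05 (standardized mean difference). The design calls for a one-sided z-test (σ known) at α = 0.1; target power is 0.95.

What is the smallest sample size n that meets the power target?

Set Φ(δ − 1.282) = 0.95; then δ − 1.282 = Φ⁻¹(0.95) = 1.645, giving δ = 2.926.
δ = d·√n ⇒ n = (δ/d)² = (2.926 / 1.05)² = 7.77.
Rounding up, n = 8.

n = 8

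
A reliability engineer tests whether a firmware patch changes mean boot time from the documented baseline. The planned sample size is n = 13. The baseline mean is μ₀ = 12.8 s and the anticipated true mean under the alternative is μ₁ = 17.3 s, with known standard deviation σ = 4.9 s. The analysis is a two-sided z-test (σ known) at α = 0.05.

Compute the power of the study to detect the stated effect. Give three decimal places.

Power ≈ 0.912

Standardized effect: d = |μ₁ − μ₀| / σ = |17.3 − 12.8| / 4.9 = 0.9184
Noncentrality parameter: δ = d·√n = 0.9184 × √13 = 3.3112
Critical value for a two-sided test at α = 0.05: z_{α/2} = 1.960.
Power = Φ(δ − 1.960) + Φ(−δ − 1.960) = Φ(1.351) + Φ(-5.271) = 0.9117 + 0.0000 = 0.9117.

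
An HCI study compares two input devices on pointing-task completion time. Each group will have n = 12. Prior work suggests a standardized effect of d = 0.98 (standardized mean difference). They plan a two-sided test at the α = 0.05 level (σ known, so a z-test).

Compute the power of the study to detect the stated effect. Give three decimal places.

Power ≈ 0.670

Noncentrality parameter: δ = d·√(n/2) = 0.98 × √(12/2) = 2.4005
Critical value for a two-sided test at α = 0.05: z_{α/2} = 1.960.
Power = Φ(δ − 1.960) + Φ(−δ − 1.960) = Φ(0.441) + Φ(-4.360) = 0.6702 + 0.0000 = 0.6702.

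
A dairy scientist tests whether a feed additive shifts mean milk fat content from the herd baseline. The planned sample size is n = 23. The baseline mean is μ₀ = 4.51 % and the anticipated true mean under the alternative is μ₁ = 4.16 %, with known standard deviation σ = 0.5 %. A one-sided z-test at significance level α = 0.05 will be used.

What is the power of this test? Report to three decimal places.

Standardized effect: d = |μ₁ − μ₀| / σ = |4.16 − 4.51| / 0.5 = 0.7000
Noncentrality parameter: δ = d·√n = 0.7000 × √23 = 3.3571
Critical value for a one-sided test at α = 0.05: z_α = 1.645.
Power = P(Z > 1.645 − δ) = Φ(1.712) = 0.9566.

Power ≈ 0.957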